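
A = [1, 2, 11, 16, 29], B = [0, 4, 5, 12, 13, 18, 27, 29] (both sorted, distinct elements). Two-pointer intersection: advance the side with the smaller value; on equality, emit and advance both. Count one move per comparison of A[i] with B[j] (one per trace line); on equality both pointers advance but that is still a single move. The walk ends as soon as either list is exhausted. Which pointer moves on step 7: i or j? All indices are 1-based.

i=1 j=1: 1>0, j++
i=1 j=2: 1<4, i++
i=2 j=2: 2<4, i++
i=3 j=2: 11>4, j++
i=3 j=3: 11>5, j++
i=3 j=4: 11<12, i++
i=4 j=4: 16>12, j++

j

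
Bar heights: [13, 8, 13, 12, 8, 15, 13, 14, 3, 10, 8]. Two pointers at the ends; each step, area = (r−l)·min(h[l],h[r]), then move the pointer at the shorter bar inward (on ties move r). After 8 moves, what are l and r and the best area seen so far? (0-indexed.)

l=0 r=10: min(13,8)*10=80 best=80 *, r--
l=0 r=9: min(13,10)*9=90 best=90 *, r--
l=0 r=8: min(13,3)*8=24 best=90, r--
l=0 r=7: min(13,14)*7=91 best=91 *, l++
l=1 r=7: min(8,14)*6=48 best=91, l++
l=2 r=7: min(13,14)*5=65 best=91, l++
l=3 r=7: min(12,14)*4=48 best=91, l++
l=4 r=7: min(8,14)*3=24 best=91, l++

l=5, r=7, best area=91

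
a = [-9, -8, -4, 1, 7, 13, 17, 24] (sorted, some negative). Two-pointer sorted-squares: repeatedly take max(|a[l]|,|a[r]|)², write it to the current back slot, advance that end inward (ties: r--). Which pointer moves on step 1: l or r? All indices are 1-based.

r

l=1 r=8: |-9|<=|24| out[8]=576, r--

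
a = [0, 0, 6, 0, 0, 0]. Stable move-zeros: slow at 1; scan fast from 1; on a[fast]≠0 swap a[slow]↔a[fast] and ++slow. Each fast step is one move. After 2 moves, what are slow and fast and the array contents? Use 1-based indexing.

(s=1,f=1) a[fast]=0 → fast++
(s=1,f=2) a[fast]=0 → fast++

slow=1, fast=3, a=[0, 0, 6, 0, 0, 0]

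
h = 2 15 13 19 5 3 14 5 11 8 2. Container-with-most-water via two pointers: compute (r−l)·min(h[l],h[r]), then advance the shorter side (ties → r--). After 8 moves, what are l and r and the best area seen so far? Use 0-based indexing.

[0,10] min(2,2)*10=20 best=20 * → r--
[0,9] min(2,8)*9=18 best=20 → l++
[1,9] min(15,8)*8=64 best=64 * → r--
[1,8] min(15,11)*7=77 best=77 * → r--
[1,7] min(15,5)*6=30 best=77 → r--
[1,6] min(15,14)*5=70 best=77 → r--
[1,5] min(15,3)*4=12 best=77 → r--
[1,4] min(15,5)*3=15 best=77 → r--

l=1, r=3, best area=77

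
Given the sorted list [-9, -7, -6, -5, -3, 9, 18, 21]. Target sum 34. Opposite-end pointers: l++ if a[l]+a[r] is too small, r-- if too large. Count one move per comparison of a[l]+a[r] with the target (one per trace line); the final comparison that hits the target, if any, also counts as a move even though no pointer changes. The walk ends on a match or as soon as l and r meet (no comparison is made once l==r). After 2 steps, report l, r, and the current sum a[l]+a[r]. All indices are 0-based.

l=0 r=7: -9+21=12 <34, l++
l=1 r=7: -7+21=14 <34, l++

l=2, r=7, sum=15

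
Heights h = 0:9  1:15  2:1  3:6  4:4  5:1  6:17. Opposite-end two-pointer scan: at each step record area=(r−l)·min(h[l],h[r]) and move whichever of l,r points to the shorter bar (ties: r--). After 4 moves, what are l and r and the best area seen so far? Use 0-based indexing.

l=4, r=6, best area=75

[0,6] min(9,17)*6=54 best=54 * → l++
[1,6] min(15,17)*5=75 best=75 * → l++
[2,6] min(1,17)*4=4 best=75 → l++
[3,6] min(6,17)*3=18 best=75 → l++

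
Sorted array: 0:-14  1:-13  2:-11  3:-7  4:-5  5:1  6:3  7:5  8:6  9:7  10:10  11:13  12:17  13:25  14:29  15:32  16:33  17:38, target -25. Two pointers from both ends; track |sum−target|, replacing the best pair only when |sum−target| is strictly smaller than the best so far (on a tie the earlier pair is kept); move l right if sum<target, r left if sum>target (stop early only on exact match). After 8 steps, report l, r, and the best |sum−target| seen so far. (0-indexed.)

l=0 r=17: -14+38=24 d=49 *, r--
l=0 r=16: -14+33=19 d=44 *, r--
l=0 r=15: -14+32=18 d=43 *, r--
l=0 r=14: -14+29=15 d=40 *, r--
l=0 r=13: -14+25=11 d=36 *, r--
l=0 r=12: -14+17=3 d=28 *, r--
l=0 r=11: -14+13=-1 d=24 *, r--
l=0 r=10: -14+10=-4 d=21 *, r--

l=0, r=9, best |Δ|=21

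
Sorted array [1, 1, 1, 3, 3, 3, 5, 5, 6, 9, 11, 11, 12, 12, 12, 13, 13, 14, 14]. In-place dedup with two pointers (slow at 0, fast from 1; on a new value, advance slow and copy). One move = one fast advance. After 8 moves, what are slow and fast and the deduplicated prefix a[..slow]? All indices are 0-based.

slow=3, fast=9, prefix=[1, 3, 5, 6]

slow=0 fast=1: a[fast]=1=a[slow] dup, fast++
slow=0 fast=2: a[fast]=1=a[slow] dup, fast++
slow=0 fast=3: a[fast]=3≠a[slow]=1 write a[1]=3, slow++,fast++
slow=1 fast=4: a[fast]=3=a[slow] dup, fast++
slow=1 fast=5: a[fast]=3=a[slow] dup, fast++
slow=1 fast=6: a[fast]=5≠a[slow]=3 write a[2]=5, slow++,fast++
slow=2 fast=7: a[fast]=5=a[slow] dup, fast++
slow=2 fast=8: a[fast]=6≠a[slow]=5 write a[3]=6, slow++,fast++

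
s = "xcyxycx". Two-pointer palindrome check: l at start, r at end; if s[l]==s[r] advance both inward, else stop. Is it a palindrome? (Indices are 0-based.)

l=0 r=6: 'x'=='x', l++,r--
l=1 r=5: 'c'=='c', l++,r--
l=2 r=4: 'y'=='y', l++,r--

palindrome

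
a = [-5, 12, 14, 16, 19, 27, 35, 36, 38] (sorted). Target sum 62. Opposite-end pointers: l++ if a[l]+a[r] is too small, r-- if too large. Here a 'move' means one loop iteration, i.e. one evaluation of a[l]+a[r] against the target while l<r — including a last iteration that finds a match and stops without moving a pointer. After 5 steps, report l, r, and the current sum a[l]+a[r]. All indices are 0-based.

l=5, r=8, sum=65

[0,8] -5+38=33 <62 → l++
[1,8] 12+38=50 <62 → l++
[2,8] 14+38=52 <62 → l++
[3,8] 16+38=54 <62 → l++
[4,8] 19+38=57 <62 → l++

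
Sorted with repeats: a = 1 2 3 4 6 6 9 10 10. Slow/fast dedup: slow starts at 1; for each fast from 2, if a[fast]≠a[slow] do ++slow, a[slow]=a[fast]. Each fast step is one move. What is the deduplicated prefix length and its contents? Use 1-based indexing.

length 7; prefix = [1, 2, 3, 4, 6, 9, 10]

(s=1,f=2) a[fast]=2≠a[slow]=1 write a[2]=2 → slow++,fast++
(s=2,f=3) a[fast]=3≠a[slow]=2 write a[3]=3 → slow++,fast++
(s=3,f=4) a[fast]=4≠a[slow]=3 write a[4]=4 → slow++,fast++
(s=4,f=5) a[fast]=6≠a[slow]=4 write a[5]=6 → slow++,fast++
(s=5,f=6) a[fast]=6=a[slow] dup → fast++
(s=5,f=7) a[fast]=9≠a[slow]=6 write a[6]=9 → slow++,fast++
(s=6,f=8) a[fast]=10≠a[slow]=9 write a[7]=10 → slow++,fast++
(s=7,f=9) a[fast]=10=a[slow] dup → fast++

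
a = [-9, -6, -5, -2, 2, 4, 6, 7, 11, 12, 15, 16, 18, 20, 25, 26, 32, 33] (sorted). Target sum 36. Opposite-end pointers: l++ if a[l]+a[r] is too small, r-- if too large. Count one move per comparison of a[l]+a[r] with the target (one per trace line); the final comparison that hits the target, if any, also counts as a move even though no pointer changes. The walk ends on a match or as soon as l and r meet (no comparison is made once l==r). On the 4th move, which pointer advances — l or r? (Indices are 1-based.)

l

[1,18] -9+33=24 <36 → l++
[2,18] -6+33=27 <36 → l++
[3,18] -5+33=28 <36 → l++
[4,18] -2+33=31 <36 → l++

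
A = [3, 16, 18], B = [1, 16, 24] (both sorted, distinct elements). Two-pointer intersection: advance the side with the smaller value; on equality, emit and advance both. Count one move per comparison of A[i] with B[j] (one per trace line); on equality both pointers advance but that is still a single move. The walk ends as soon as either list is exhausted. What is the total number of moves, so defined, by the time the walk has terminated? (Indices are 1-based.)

i=1 j=1: 3>1, j++
i=1 j=2: 3<16, i++
i=2 j=2: 16==16 emit, i++,j++
i=3 j=3: 18<24, i++

4 moves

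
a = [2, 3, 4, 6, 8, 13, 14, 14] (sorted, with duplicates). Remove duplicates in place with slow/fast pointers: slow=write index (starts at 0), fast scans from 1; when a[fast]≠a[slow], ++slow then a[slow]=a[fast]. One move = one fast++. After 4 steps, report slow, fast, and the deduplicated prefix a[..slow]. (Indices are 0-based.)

slow=0 fast=1: a[fast]=3≠a[slow]=2 write a[1]=3, slow++,fast++
slow=1 fast=2: a[fast]=4≠a[slow]=3 write a[2]=4, slow++,fast++
slow=2 fast=3: a[fast]=6≠a[slow]=4 write a[3]=6, slow++,fast++
slow=3 fast=4: a[fast]=8≠a[slow]=6 write a[4]=8, slow++,fast++

slow=4, fast=5, prefix=[2, 3, 4, 6, 8]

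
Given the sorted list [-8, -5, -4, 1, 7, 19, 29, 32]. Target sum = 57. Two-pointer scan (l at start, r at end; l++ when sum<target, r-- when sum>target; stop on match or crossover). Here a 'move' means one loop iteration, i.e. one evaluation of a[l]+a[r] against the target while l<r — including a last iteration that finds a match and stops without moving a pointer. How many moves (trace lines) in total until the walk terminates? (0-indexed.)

l=0 r=7: -8+32=24 <57, l++
l=1 r=7: -5+32=27 <57, l++
l=2 r=7: -4+32=28 <57, l++
l=3 r=7: 1+32=33 <57, l++
l=4 r=7: 7+32=39 <57, l++
l=5 r=7: 19+32=51 <57, l++
l=6 r=7: 29+32=61 >57, r--

7 moves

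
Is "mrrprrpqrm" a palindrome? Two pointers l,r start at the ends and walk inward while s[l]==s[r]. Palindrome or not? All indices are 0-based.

not a palindrome (mismatch at 2,7)

l=0 r=9: 'm'=='m', l++,r--
l=1 r=8: 'r'=='r', l++,r--
l=2 r=7: 'r'!='q', stop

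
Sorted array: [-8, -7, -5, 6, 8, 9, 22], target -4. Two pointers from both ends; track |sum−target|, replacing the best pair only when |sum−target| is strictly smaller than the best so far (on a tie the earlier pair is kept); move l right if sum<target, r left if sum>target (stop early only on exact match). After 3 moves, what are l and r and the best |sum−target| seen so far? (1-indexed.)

l=1, r=4, best |Δ|=4

[1,7] -8+22=14 d=18 * → r--
[1,6] -8+9=1 d=5 * → r--
[1,5] -8+8=0 d=4 * → r--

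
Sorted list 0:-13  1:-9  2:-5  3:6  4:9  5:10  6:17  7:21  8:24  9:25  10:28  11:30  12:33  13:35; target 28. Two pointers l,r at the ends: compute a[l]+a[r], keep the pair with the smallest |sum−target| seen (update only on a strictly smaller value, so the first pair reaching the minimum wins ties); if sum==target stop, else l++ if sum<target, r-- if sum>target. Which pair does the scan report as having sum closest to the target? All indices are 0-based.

pair (-5, 33) with sum 28 (|Δ|=0)

[0,13] -13+35=22 d=6 * → l++
[1,13] -9+35=26 d=2 * → l++
[2,13] -5+35=30 d=2 → r--
[2,12] -5+33=28 d=0 * → stop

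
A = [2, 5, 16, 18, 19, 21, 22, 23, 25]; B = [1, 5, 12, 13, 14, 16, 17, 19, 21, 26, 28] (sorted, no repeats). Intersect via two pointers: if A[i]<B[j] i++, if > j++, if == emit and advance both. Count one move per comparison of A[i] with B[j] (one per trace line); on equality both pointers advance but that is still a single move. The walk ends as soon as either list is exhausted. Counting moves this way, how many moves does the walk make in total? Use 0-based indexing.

14 moves

[i=0,j=0] 2>1 → j++
[i=0,j=1] 2<5 → i++
[i=1,j=1] 5==5 emit → i++,j++
[i=2,j=2] 16>12 → j++
[i=2,j=3] 16>13 → j++
[i=2,j=4] 16>14 → j++
[i=2,j=5] 16==16 emit → i++,j++
[i=3,j=6] 18>17 → j++
[i=3,j=7] 18<19 → i++
[i=4,j=7] 19==19 emit → i++,j++
[i=5,j=8] 21==21 emit → i++,j++
[i=6,j=9] 22<26 → i++
[i=7,j=9] 23<26 → i++
[i=8,j=9] 25<26 → i++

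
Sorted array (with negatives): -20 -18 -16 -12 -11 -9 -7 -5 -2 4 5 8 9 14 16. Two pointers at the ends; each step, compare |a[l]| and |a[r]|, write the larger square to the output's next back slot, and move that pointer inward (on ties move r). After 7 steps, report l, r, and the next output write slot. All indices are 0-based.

l=0 r=14: |-20|>|16| out[14]=400, l++
l=1 r=14: |-18|>|16| out[13]=324, l++
l=2 r=14: |-16|<=|16| out[12]=256, r--
l=2 r=13: |-16|>|14| out[11]=256, l++
l=3 r=13: |-12|<=|14| out[10]=196, r--
l=3 r=12: |-12|>|9| out[9]=144, l++
l=4 r=12: |-11|>|9| out[8]=121, l++

l=5, r=12, next write slot=7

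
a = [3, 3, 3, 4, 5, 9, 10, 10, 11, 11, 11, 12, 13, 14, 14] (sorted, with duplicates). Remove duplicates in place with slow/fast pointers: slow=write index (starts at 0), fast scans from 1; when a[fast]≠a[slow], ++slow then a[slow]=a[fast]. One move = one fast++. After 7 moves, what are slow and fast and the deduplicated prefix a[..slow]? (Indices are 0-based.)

slow=0 fast=1: a[fast]=3=a[slow] dup, fast++
slow=0 fast=2: a[fast]=3=a[slow] dup, fast++
slow=0 fast=3: a[fast]=4≠a[slow]=3 write a[1]=4, slow++,fast++
slow=1 fast=4: a[fast]=5≠a[slow]=4 write a[2]=5, slow++,fast++
slow=2 fast=5: a[fast]=9≠a[slow]=5 write a[3]=9, slow++,fast++
slow=3 fast=6: a[fast]=10≠a[slow]=9 write a[4]=10, slow++,fast++
slow=4 fast=7: a[fast]=10=a[slow] dup, fast++

slow=4, fast=8, prefix=[3, 4, 5, 9, 10]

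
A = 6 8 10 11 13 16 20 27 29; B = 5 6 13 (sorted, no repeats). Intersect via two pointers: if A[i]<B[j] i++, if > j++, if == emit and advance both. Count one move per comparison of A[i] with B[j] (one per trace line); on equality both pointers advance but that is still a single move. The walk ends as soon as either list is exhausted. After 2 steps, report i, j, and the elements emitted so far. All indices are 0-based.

[i=0,j=0] 6>5 → j++
[i=0,j=1] 6==6 emit → i++,j++

i=1, j=2, emitted=[6]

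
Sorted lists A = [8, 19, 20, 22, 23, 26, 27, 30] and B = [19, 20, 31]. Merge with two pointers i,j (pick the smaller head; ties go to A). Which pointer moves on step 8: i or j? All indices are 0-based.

[i=0,j=0] A[i]=8<=B[j]=19 take 8 → i++
[i=1,j=0] A[i]=19<=B[j]=19 take 19 → i++
[i=2,j=0] A[i]=20>B[j]=19 take 19 → j++
[i=2,j=1] A[i]=20<=B[j]=20 take 20 → i++
[i=3,j=1] A[i]=22>B[j]=20 take 20 → j++
[i=3,j=2] A[i]=22<=B[j]=31 take 22 → i++
[i=4,j=2] A[i]=23<=B[j]=31 take 23 → i++
[i=5,j=2] A[i]=26<=B[j]=31 take 26 → i++

i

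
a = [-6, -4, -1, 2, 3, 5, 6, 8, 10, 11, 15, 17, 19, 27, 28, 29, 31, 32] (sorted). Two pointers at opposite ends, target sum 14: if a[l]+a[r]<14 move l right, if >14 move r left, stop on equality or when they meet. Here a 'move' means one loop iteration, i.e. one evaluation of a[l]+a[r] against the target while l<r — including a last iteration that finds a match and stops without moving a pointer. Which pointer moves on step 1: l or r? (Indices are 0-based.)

l=0 r=17: -6+32=26 >14, r--

r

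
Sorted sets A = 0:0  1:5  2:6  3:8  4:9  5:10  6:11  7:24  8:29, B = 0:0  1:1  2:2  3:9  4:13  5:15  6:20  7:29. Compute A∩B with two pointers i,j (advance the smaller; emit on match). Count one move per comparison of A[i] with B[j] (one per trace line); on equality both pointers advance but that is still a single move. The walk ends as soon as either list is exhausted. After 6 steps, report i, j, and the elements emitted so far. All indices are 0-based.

i=4, j=3, emitted=[0]

[i=0,j=0] 0==0 emit → i++,j++
[i=1,j=1] 5>1 → j++
[i=1,j=2] 5>2 → j++
[i=1,j=3] 5<9 → i++
[i=2,j=3] 6<9 → i++
[i=3,j=3] 8<9 → i++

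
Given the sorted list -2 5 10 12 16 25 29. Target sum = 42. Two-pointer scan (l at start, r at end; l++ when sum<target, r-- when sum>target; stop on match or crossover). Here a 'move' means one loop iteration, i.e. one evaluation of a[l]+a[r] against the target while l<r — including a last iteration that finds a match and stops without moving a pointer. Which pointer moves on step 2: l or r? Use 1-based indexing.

[1,7] -2+29=27 <42 → l++
[2,7] 5+29=34 <42 → l++

l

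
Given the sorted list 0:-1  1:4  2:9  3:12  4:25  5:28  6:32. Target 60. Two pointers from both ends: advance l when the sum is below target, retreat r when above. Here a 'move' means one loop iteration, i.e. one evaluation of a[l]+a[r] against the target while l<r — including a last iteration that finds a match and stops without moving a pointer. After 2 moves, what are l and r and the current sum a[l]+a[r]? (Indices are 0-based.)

[0,6] -1+32=31 <60 → l++
[1,6] 4+32=36 <60 → l++

l=2, r=6, sum=41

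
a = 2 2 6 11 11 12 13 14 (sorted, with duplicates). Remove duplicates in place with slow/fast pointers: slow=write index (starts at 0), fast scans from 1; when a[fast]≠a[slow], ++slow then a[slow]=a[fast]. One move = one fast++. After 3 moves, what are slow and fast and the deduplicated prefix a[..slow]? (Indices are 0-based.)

slow=2, fast=4, prefix=[2, 6, 11]

slow=0 fast=1: a[fast]=2=a[slow] dup, fast++
slow=0 fast=2: a[fast]=6≠a[slow]=2 write a[1]=6, slow++,fast++
slow=1 fast=3: a[fast]=11≠a[slow]=6 write a[2]=11, slow++,fast++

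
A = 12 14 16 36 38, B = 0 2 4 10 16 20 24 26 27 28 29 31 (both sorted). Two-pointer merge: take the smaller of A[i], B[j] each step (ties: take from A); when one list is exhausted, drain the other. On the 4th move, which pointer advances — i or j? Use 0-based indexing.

j

[i=0,j=0] A[i]=12>B[j]=0 take 0 → j++
[i=0,j=1] A[i]=12>B[j]=2 take 2 → j++
[i=0,j=2] A[i]=12>B[j]=4 take 4 → j++
[i=0,j=3] A[i]=12>B[j]=10 take 10 → j++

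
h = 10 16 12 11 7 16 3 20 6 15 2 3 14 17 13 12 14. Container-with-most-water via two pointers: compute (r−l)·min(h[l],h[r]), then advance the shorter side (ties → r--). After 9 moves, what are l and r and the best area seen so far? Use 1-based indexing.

l=7, r=14, best area=210

l=1 r=17: min(10,14)*16=160 best=160 *, l++
l=2 r=17: min(16,14)*15=210 best=210 *, r--
l=2 r=16: min(16,12)*14=168 best=210, r--
l=2 r=15: min(16,13)*13=169 best=210, r--
l=2 r=14: min(16,17)*12=192 best=210, l++
l=3 r=14: min(12,17)*11=132 best=210, l++
l=4 r=14: min(11,17)*10=110 best=210, l++
l=5 r=14: min(7,17)*9=63 best=210, l++
l=6 r=14: min(16,17)*8=128 best=210, l++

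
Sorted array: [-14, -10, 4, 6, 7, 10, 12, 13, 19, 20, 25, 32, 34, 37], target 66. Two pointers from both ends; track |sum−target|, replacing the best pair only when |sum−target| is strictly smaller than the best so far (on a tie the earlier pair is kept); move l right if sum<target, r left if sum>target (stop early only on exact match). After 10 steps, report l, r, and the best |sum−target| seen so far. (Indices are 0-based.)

[0,13] -14+37=23 d=43 * → l++
[1,13] -10+37=27 d=39 * → l++
[2,13] 4+37=41 d=25 * → l++
[3,13] 6+37=43 d=23 * → l++
[4,13] 7+37=44 d=22 * → l++
[5,13] 10+37=47 d=19 * → l++
[6,13] 12+37=49 d=17 * → l++
[7,13] 13+37=50 d=16 * → l++
[8,13] 19+37=56 d=10 * → l++
[9,13] 20+37=57 d=9 * → l++

l=10, r=13, best |Δ|=9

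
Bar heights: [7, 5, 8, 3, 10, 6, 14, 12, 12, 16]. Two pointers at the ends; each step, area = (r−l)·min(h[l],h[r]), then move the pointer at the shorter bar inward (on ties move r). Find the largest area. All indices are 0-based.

max area = 63

[0,9] min(7,16)*9=63 best=63 * → l++
[1,9] min(5,16)*8=40 best=63 → l++
[2,9] min(8,16)*7=56 best=63 → l++
[3,9] min(3,16)*6=18 best=63 → l++
[4,9] min(10,16)*5=50 best=63 → l++
[5,9] min(6,16)*4=24 best=63 → l++
[6,9] min(14,16)*3=42 best=63 → l++
[7,9] min(12,16)*2=24 best=63 → l++
[8,9] min(12,16)*1=12 best=63 → l++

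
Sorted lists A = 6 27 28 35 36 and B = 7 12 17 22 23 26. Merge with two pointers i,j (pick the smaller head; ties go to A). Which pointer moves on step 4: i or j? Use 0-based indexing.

i=0 j=0: A[i]=6<=B[j]=7 take 6, i++
i=1 j=0: A[i]=27>B[j]=7 take 7, j++
i=1 j=1: A[i]=27>B[j]=12 take 12, j++
i=1 j=2: A[i]=27>B[j]=17 take 17, j++

j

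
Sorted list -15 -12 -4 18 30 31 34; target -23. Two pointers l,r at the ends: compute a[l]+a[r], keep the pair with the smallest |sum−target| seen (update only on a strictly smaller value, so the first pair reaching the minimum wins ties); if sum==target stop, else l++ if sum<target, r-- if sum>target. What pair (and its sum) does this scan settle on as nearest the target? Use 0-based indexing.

pair (-15, -4) with sum -19 (|Δ|=4)

l=0 r=6: -15+34=19 d=42 *, r--
l=0 r=5: -15+31=16 d=39 *, r--
l=0 r=4: -15+30=15 d=38 *, r--
l=0 r=3: -15+18=3 d=26 *, r--
l=0 r=2: -15+-4=-19 d=4 *, r--
l=0 r=1: -15+-12=-27 d=4, l++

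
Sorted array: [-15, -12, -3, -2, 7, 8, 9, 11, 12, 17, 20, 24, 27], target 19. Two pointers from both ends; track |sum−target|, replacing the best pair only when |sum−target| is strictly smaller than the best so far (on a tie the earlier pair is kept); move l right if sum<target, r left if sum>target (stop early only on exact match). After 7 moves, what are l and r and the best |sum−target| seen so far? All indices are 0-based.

l=4, r=9, best |Δ|=1

[0,12] -15+27=12 d=7 * → l++
[1,12] -12+27=15 d=4 * → l++
[2,12] -3+27=24 d=5 → r--
[2,11] -3+24=21 d=2 * → r--
[2,10] -3+20=17 d=2 → l++
[3,10] -2+20=18 d=1 * → l++
[4,10] 7+20=27 d=8 → r--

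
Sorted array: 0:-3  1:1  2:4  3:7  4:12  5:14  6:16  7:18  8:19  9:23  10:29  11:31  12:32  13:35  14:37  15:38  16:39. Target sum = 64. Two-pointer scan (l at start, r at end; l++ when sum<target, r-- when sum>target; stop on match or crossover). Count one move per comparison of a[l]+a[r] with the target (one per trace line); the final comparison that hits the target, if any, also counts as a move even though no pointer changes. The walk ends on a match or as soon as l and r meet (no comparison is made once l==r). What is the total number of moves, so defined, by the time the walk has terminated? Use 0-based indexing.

14 moves

[0,16] -3+39=36 <64 → l++
[1,16] 1+39=40 <64 → l++
[2,16] 4+39=43 <64 → l++
[3,16] 7+39=46 <64 → l++
[4,16] 12+39=51 <64 → l++
[5,16] 14+39=53 <64 → l++
[6,16] 16+39=55 <64 → l++
[7,16] 18+39=57 <64 → l++
[8,16] 19+39=58 <64 → l++
[9,16] 23+39=62 <64 → l++
[10,16] 29+39=68 >64 → r--
[10,15] 29+38=67 >64 → r--
[10,14] 29+37=66 >64 → r--
[10,13] 29+35=64 → found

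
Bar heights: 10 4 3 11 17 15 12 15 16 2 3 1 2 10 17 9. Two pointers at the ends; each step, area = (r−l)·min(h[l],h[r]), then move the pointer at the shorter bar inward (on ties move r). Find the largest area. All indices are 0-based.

max area = 170

l=0 r=15: min(10,9)*15=135 best=135 *, r--
l=0 r=14: min(10,17)*14=140 best=140 *, l++
l=1 r=14: min(4,17)*13=52 best=140, l++
l=2 r=14: min(3,17)*12=36 best=140, l++
l=3 r=14: min(11,17)*11=121 best=140, l++
l=4 r=14: min(17,17)*10=170 best=170 *, r--
l=4 r=13: min(17,10)*9=90 best=170, r--
l=4 r=12: min(17,2)*8=16 best=170, r--
l=4 r=11: min(17,1)*7=7 best=170, r--
l=4 r=10: min(17,3)*6=18 best=170, r--
l=4 r=9: min(17,2)*5=10 best=170, r--
l=4 r=8: min(17,16)*4=64 best=170, r--
l=4 r=7: min(17,15)*3=45 best=170, r--
l=4 r=6: min(17,12)*2=24 best=170, r--
l=4 r=5: min(17,15)*1=15 best=170, r--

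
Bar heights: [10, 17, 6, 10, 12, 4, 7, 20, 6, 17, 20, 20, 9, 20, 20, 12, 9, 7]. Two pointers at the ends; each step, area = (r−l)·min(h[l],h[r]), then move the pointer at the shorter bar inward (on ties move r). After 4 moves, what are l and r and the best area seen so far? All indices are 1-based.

[1,18] min(10,7)*17=119 best=119 * → r--
[1,17] min(10,9)*16=144 best=144 * → r--
[1,16] min(10,12)*15=150 best=150 * → l++
[2,16] min(17,12)*14=168 best=168 * → r--

l=2, r=15, best area=168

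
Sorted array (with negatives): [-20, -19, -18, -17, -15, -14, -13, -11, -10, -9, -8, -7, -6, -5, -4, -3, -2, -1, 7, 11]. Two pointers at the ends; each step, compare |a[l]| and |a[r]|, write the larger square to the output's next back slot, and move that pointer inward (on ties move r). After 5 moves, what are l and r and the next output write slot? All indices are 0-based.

l=5, r=19, next write slot=14

[0,19] |-20|>|11| out[19]=400 → l++
[1,19] |-19|>|11| out[18]=361 → l++
[2,19] |-18|>|11| out[17]=324 → l++
[3,19] |-17|>|11| out[16]=289 → l++
[4,19] |-15|>|11| out[15]=225 → l++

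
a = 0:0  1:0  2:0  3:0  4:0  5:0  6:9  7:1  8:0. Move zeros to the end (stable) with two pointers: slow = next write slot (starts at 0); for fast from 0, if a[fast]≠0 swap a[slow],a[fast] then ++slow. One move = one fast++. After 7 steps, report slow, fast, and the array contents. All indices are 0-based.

slow=0 fast=0: a[fast]=0, fast++
slow=0 fast=1: a[fast]=0, fast++
slow=0 fast=2: a[fast]=0, fast++
slow=0 fast=3: a[fast]=0, fast++
slow=0 fast=4: a[fast]=0, fast++
slow=0 fast=5: a[fast]=0, fast++
slow=0 fast=6: a[fast]=9≠0 swap→a[0]=9, slow++,fast++

slow=1, fast=7, a=[9, 0, 0, 0, 0, 0, 0, 1, 0]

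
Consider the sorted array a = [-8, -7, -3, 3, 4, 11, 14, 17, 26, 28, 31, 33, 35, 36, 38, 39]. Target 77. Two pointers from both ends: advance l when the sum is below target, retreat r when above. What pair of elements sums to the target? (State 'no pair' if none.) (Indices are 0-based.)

l=0 r=15: -8+39=31 <77, l++
l=1 r=15: -7+39=32 <77, l++
l=2 r=15: -3+39=36 <77, l++
l=3 r=15: 3+39=42 <77, l++
l=4 r=15: 4+39=43 <77, l++
l=5 r=15: 11+39=50 <77, l++
l=6 r=15: 14+39=53 <77, l++
l=7 r=15: 17+39=56 <77, l++
l=8 r=15: 26+39=65 <77, l++
l=9 r=15: 28+39=67 <77, l++
l=10 r=15: 31+39=70 <77, l++
l=11 r=15: 33+39=72 <77, l++
l=12 r=15: 35+39=74 <77, l++
l=13 r=15: 36+39=75 <77, l++
l=14 r=15: 38+39=77, found

(38, 39)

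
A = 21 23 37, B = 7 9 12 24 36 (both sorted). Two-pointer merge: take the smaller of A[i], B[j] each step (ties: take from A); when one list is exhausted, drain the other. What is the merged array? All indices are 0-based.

[i=0,j=0] A[i]=21>B[j]=7 take 7 → j++
[i=0,j=1] A[i]=21>B[j]=9 take 9 → j++
[i=0,j=2] A[i]=21>B[j]=12 take 12 → j++
[i=0,j=3] A[i]=21<=B[j]=24 take 21 → i++
[i=1,j=3] A[i]=23<=B[j]=24 take 23 → i++
[i=2,j=3] A[i]=37>B[j]=24 take 24 → j++
[i=2,j=4] A[i]=37>B[j]=36 take 36 → j++
[i=2,j=5] B done, take A[i]=37 → i++

[7, 9, 12, 21, 23, 24, 36, 37]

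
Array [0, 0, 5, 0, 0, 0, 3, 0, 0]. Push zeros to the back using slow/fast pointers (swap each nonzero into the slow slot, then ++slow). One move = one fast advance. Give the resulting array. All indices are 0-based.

slow=0 fast=0: a[fast]=0, fast++
slow=0 fast=1: a[fast]=0, fast++
slow=0 fast=2: a[fast]=5≠0 swap→a[0]=5, slow++,fast++
slow=1 fast=3: a[fast]=0, fast++
slow=1 fast=4: a[fast]=0, fast++
slow=1 fast=5: a[fast]=0, fast++
slow=1 fast=6: a[fast]=3≠0 swap→a[1]=3, slow++,fast++
slow=2 fast=7: a[fast]=0, fast++
slow=2 fast=8: a[fast]=0, fast++

[5, 3, 0, 0, 0, 0, 0, 0, 0]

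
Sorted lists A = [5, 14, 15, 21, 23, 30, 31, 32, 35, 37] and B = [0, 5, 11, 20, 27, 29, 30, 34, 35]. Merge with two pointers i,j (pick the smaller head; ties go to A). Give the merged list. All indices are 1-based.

i=1 j=1: A[i]=5>B[j]=0 take 0, j++
i=1 j=2: A[i]=5<=B[j]=5 take 5, i++
i=2 j=2: A[i]=14>B[j]=5 take 5, j++
i=2 j=3: A[i]=14>B[j]=11 take 11, j++
i=2 j=4: A[i]=14<=B[j]=20 take 14, i++
i=3 j=4: A[i]=15<=B[j]=20 take 15, i++
i=4 j=4: A[i]=21>B[j]=20 take 20, j++
i=4 j=5: A[i]=21<=B[j]=27 take 21, i++
i=5 j=5: A[i]=23<=B[j]=27 take 23, i++
i=6 j=5: A[i]=30>B[j]=27 take 27, j++
i=6 j=6: A[i]=30>B[j]=29 take 29, j++
i=6 j=7: A[i]=30<=B[j]=30 take 30, i++
i=7 j=7: A[i]=31>B[j]=30 take 30, j++
i=7 j=8: A[i]=31<=B[j]=34 take 31, i++
i=8 j=8: A[i]=32<=B[j]=34 take 32, i++
i=9 j=8: A[i]=35>B[j]=34 take 34, j++
i=9 j=9: A[i]=35<=B[j]=35 take 35, i++
i=10 j=9: A[i]=37>B[j]=35 take 35, j++
i=10 j=10: B done, take A[i]=37, i++

[0, 5, 5, 11, 14, 15, 20, 21, 23, 27, 29, 30, 30, 31, 32, 34, 35, 35, 37]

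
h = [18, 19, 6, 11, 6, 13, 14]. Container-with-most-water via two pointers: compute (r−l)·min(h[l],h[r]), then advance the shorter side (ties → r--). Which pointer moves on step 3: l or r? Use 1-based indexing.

r

l=1 r=7: min(18,14)*6=84 best=84 *, r--
l=1 r=6: min(18,13)*5=65 best=84, r--
l=1 r=5: min(18,6)*4=24 best=84, r--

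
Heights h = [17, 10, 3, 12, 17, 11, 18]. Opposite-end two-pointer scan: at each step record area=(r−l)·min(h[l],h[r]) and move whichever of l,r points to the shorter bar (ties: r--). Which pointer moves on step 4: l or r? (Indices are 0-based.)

l

[0,6] min(17,18)*6=102 best=102 * → l++
[1,6] min(10,18)*5=50 best=102 → l++
[2,6] min(3,18)*4=12 best=102 → l++
[3,6] min(12,18)*3=36 best=102 → l++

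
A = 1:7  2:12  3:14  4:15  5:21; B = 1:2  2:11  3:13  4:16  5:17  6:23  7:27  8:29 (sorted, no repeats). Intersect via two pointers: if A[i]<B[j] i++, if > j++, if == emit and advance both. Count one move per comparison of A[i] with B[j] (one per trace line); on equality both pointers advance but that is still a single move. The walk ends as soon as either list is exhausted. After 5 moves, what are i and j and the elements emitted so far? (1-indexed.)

i=3, j=4, emitted=[]

[i=1,j=1] 7>2 → j++
[i=1,j=2] 7<11 → i++
[i=2,j=2] 12>11 → j++
[i=2,j=3] 12<13 → i++
[i=3,j=3] 14>13 → j++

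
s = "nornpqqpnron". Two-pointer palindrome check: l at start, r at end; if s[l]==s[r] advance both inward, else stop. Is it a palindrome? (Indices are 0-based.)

palindrome

l=0 r=11: 'n'=='n', l++,r--
l=1 r=10: 'o'=='o', l++,r--
l=2 r=9: 'r'=='r', l++,r--
l=3 r=8: 'n'=='n', l++,r--
l=4 r=7: 'p'=='p', l++,r--
l=5 r=6: 'q'=='q', l++,r--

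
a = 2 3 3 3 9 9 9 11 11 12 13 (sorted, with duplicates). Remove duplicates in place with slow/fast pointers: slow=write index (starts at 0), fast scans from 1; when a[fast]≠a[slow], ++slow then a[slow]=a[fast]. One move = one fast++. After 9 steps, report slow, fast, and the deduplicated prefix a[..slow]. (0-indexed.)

slow=4, fast=10, prefix=[2, 3, 9, 11, 12]

slow=0 fast=1: a[fast]=3≠a[slow]=2 write a[1]=3, slow++,fast++
slow=1 fast=2: a[fast]=3=a[slow] dup, fast++
slow=1 fast=3: a[fast]=3=a[slow] dup, fast++
slow=1 fast=4: a[fast]=9≠a[slow]=3 write a[2]=9, slow++,fast++
slow=2 fast=5: a[fast]=9=a[slow] dup, fast++
slow=2 fast=6: a[fast]=9=a[slow] dup, fast++
slow=2 fast=7: a[fast]=11≠a[slow]=9 write a[3]=11, slow++,fast++
slow=3 fast=8: a[fast]=11=a[slow] dup, fast++
slow=3 fast=9: a[fast]=12≠a[slow]=11 write a[4]=12, slow++,fast++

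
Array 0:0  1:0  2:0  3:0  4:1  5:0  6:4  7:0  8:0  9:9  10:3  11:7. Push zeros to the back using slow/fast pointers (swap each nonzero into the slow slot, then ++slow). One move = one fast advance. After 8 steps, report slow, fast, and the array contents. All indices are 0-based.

slow=2, fast=8, a=[1, 4, 0, 0, 0, 0, 0, 0, 0, 9, 3, 7]

(s=0,f=0) a[fast]=0 → fast++
(s=0,f=1) a[fast]=0 → fast++
(s=0,f=2) a[fast]=0 → fast++
(s=0,f=3) a[fast]=0 → fast++
(s=0,f=4) a[fast]=1≠0 swap→a[0]=1 → slow++,fast++
(s=1,f=5) a[fast]=0 → fast++
(s=1,f=6) a[fast]=4≠0 swap→a[1]=4 → slow++,fast++
(s=2,f=7) a[fast]=0 → fast++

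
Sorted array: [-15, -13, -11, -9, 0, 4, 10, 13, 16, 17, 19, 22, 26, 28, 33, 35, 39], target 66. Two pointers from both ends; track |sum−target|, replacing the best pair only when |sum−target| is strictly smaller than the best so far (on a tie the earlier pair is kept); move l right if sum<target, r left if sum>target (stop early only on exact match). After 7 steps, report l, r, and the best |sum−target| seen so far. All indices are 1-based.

l=8, r=17, best |Δ|=17

l=1 r=17: -15+39=24 d=42 *, l++
l=2 r=17: -13+39=26 d=40 *, l++
l=3 r=17: -11+39=28 d=38 *, l++
l=4 r=17: -9+39=30 d=36 *, l++
l=5 r=17: 0+39=39 d=27 *, l++
l=6 r=17: 4+39=43 d=23 *, l++
l=7 r=17: 10+39=49 d=17 *, l++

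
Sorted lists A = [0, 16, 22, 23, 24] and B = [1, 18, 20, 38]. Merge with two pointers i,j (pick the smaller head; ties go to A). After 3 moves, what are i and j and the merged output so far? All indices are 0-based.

i=2, j=1, merged so far=[0, 1, 16]

[i=0,j=0] A[i]=0<=B[j]=1 take 0 → i++
[i=1,j=0] A[i]=16>B[j]=1 take 1 → j++
[i=1,j=1] A[i]=16<=B[j]=18 take 16 → i++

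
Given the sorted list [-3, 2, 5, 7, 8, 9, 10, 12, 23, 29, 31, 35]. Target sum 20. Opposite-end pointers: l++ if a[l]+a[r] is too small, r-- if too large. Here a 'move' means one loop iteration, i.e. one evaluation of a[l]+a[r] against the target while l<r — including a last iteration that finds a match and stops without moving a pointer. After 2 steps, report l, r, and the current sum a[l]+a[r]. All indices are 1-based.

l=1, r=10, sum=26

l=1 r=12: -3+35=32 >20, r--
l=1 r=11: -3+31=28 >20, r--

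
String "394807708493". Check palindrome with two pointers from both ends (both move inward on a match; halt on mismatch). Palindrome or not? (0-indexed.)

palindrome

l=0 r=11: '3'=='3', l++,r--
l=1 r=10: '9'=='9', l++,r--
l=2 r=9: '4'=='4', l++,r--
l=3 r=8: '8'=='8', l++,r--
l=4 r=7: '0'=='0', l++,r--
l=5 r=6: '7'=='7', l++,r--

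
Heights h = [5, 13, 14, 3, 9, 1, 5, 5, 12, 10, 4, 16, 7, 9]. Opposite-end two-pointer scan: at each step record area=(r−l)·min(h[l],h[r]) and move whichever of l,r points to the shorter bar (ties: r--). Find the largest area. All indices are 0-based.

max area = 130

l=0 r=13: min(5,9)*13=65 best=65 *, l++
l=1 r=13: min(13,9)*12=108 best=108 *, r--
l=1 r=12: min(13,7)*11=77 best=108, r--
l=1 r=11: min(13,16)*10=130 best=130 *, l++
l=2 r=11: min(14,16)*9=126 best=130, l++
l=3 r=11: min(3,16)*8=24 best=130, l++
l=4 r=11: min(9,16)*7=63 best=130, l++
l=5 r=11: min(1,16)*6=6 best=130, l++
l=6 r=11: min(5,16)*5=25 best=130, l++
l=7 r=11: min(5,16)*4=20 best=130, l++
l=8 r=11: min(12,16)*3=36 best=130, l++
l=9 r=11: min(10,16)*2=20 best=130, l++
l=10 r=11: min(4,16)*1=4 best=130, l++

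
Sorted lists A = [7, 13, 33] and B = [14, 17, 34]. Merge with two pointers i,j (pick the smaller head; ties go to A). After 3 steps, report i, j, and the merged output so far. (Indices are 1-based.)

i=1 j=1: A[i]=7<=B[j]=14 take 7, i++
i=2 j=1: A[i]=13<=B[j]=14 take 13, i++
i=3 j=1: A[i]=33>B[j]=14 take 14, j++

i=3, j=2, merged so far=[7, 13, 14]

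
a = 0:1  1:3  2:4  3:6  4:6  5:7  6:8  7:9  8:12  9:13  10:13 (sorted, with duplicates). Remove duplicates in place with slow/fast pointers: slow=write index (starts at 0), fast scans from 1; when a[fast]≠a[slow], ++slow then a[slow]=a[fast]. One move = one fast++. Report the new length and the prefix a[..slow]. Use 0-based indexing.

length 9; prefix = [1, 3, 4, 6, 7, 8, 9, 12, 13]

slow=0 fast=1: a[fast]=3≠a[slow]=1 write a[1]=3, slow++,fast++
slow=1 fast=2: a[fast]=4≠a[slow]=3 write a[2]=4, slow++,fast++
slow=2 fast=3: a[fast]=6≠a[slow]=4 write a[3]=6, slow++,fast++
slow=3 fast=4: a[fast]=6=a[slow] dup, fast++
slow=3 fast=5: a[fast]=7≠a[slow]=6 write a[4]=7, slow++,fast++
slow=4 fast=6: a[fast]=8≠a[slow]=7 write a[5]=8, slow++,fast++
slow=5 fast=7: a[fast]=9≠a[slow]=8 write a[6]=9, slow++,fast++
slow=6 fast=8: a[fast]=12≠a[slow]=9 write a[7]=12, slow++,fast++
slow=7 fast=9: a[fast]=13≠a[slow]=12 write a[8]=13, slow++,fast++
slow=8 fast=10: a[fast]=13=a[slow] dup, fast++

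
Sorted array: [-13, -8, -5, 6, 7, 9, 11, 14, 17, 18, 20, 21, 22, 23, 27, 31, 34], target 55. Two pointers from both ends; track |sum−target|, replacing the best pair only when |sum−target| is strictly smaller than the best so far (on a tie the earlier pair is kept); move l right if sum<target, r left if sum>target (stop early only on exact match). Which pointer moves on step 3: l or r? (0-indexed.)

[0,16] -13+34=21 d=34 * → l++
[1,16] -8+34=26 d=29 * → l++
[2,16] -5+34=29 d=26 * → l++

l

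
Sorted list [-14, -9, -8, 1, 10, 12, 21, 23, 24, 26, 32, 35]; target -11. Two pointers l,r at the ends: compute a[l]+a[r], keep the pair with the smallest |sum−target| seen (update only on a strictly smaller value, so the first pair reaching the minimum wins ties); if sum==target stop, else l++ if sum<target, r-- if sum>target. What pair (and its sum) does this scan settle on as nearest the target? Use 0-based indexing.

pair (-14, 1) with sum -13 (|Δ|=2)

l=0 r=11: -14+35=21 d=32 *, r--
l=0 r=10: -14+32=18 d=29 *, r--
l=0 r=9: -14+26=12 d=23 *, r--
l=0 r=8: -14+24=10 d=21 *, r--
l=0 r=7: -14+23=9 d=20 *, r--
l=0 r=6: -14+21=7 d=18 *, r--
l=0 r=5: -14+12=-2 d=9 *, r--
l=0 r=4: -14+10=-4 d=7 *, r--
l=0 r=3: -14+1=-13 d=2 *, l++
l=1 r=3: -9+1=-8 d=3, r--
l=1 r=2: -9+-8=-17 d=6, l++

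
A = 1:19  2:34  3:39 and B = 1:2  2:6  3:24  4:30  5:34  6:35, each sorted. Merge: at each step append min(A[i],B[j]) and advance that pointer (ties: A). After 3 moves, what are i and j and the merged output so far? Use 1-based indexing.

[i=1,j=1] A[i]=19>B[j]=2 take 2 → j++
[i=1,j=2] A[i]=19>B[j]=6 take 6 → j++
[i=1,j=3] A[i]=19<=B[j]=24 take 19 → i++

i=2, j=3, merged so far=[2, 6, 19]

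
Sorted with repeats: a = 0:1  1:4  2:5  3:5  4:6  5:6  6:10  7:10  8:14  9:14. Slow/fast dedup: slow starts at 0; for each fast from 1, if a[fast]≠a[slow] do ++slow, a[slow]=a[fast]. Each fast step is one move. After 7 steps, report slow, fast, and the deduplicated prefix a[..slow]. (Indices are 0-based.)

(s=0,f=1) a[fast]=4≠a[slow]=1 write a[1]=4 → slow++,fast++
(s=1,f=2) a[fast]=5≠a[slow]=4 write a[2]=5 → slow++,fast++
(s=2,f=3) a[fast]=5=a[slow] dup → fast++
(s=2,f=4) a[fast]=6≠a[slow]=5 write a[3]=6 → slow++,fast++
(s=3,f=5) a[fast]=6=a[slow] dup → fast++
(s=3,f=6) a[fast]=10≠a[slow]=6 write a[4]=10 → slow++,fast++
(s=4,f=7) a[fast]=10=a[slow] dup → fast++

slow=4, fast=8, prefix=[1, 4, 5, 6, 10]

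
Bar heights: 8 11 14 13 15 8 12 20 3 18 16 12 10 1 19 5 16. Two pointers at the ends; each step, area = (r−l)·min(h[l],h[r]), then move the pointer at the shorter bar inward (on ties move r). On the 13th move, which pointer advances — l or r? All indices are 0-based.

r

[0,16] min(8,16)*16=128 best=128 * → l++
[1,16] min(11,16)*15=165 best=165 * → l++
[2,16] min(14,16)*14=196 best=196 * → l++
[3,16] min(13,16)*13=169 best=196 → l++
[4,16] min(15,16)*12=180 best=196 → l++
[5,16] min(8,16)*11=88 best=196 → l++
[6,16] min(12,16)*10=120 best=196 → l++
[7,16] min(20,16)*9=144 best=196 → r--
[7,15] min(20,5)*8=40 best=196 → r--
[7,14] min(20,19)*7=133 best=196 → r--
[7,13] min(20,1)*6=6 best=196 → r--
[7,12] min(20,10)*5=50 best=196 → r--
[7,11] min(20,12)*4=48 best=196 → r--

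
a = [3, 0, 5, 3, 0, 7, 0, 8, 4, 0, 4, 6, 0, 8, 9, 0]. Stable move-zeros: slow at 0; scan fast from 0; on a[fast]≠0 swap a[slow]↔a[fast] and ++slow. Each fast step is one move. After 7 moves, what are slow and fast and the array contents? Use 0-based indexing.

slow=0 fast=0: a[fast]=3≠0 swap→a[0]=3, slow++,fast++
slow=1 fast=1: a[fast]=0, fast++
slow=1 fast=2: a[fast]=5≠0 swap→a[1]=5, slow++,fast++
slow=2 fast=3: a[fast]=3≠0 swap→a[2]=3, slow++,fast++
slow=3 fast=4: a[fast]=0, fast++
slow=3 fast=5: a[fast]=7≠0 swap→a[3]=7, slow++,fast++
slow=4 fast=6: a[fast]=0, fast++

slow=4, fast=7, a=[3, 5, 3, 7, 0, 0, 0, 8, 4, 0, 4, 6, 0, 8, 9, 0]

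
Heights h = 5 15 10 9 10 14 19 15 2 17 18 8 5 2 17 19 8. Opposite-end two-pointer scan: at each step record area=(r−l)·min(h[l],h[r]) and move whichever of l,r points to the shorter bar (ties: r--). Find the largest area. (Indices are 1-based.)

max area = 210

[1,17] min(5,8)*16=80 best=80 * → l++
[2,17] min(15,8)*15=120 best=120 * → r--
[2,16] min(15,19)*14=210 best=210 * → l++
[3,16] min(10,19)*13=130 best=210 → l++
[4,16] min(9,19)*12=108 best=210 → l++
[5,16] min(10,19)*11=110 best=210 → l++
[6,16] min(14,19)*10=140 best=210 → l++
[7,16] min(19,19)*9=171 best=210 → r--
[7,15] min(19,17)*8=136 best=210 → r--
[7,14] min(19,2)*7=14 best=210 → r--
[7,13] min(19,5)*6=30 best=210 → r--
[7,12] min(19,8)*5=40 best=210 → r--
[7,11] min(19,18)*4=72 best=210 → r--
[7,10] min(19,17)*3=51 best=210 → r--
[7,9] min(19,2)*2=4 best=210 → r--
[7,8] min(19,15)*1=15 best=210 → r--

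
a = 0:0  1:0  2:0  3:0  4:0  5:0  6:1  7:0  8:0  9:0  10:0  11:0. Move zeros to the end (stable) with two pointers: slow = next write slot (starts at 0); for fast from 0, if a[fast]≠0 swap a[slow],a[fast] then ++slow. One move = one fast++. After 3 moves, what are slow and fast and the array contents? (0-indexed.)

slow=0 fast=0: a[fast]=0, fast++
slow=0 fast=1: a[fast]=0, fast++
slow=0 fast=2: a[fast]=0, fast++

slow=0, fast=3, a=[0, 0, 0, 0, 0, 0, 1, 0, 0, 0, 0, 0]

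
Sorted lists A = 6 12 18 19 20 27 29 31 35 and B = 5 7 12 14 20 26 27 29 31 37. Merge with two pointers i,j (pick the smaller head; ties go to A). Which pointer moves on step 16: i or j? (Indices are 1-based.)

i=1 j=1: A[i]=6>B[j]=5 take 5, j++
i=1 j=2: A[i]=6<=B[j]=7 take 6, i++
i=2 j=2: A[i]=12>B[j]=7 take 7, j++
i=2 j=3: A[i]=12<=B[j]=12 take 12, i++
i=3 j=3: A[i]=18>B[j]=12 take 12, j++
i=3 j=4: A[i]=18>B[j]=14 take 14, j++
i=3 j=5: A[i]=18<=B[j]=20 take 18, i++
i=4 j=5: A[i]=19<=B[j]=20 take 19, i++
i=5 j=5: A[i]=20<=B[j]=20 take 20, i++
i=6 j=5: A[i]=27>B[j]=20 take 20, j++
i=6 j=6: A[i]=27>B[j]=26 take 26, j++
i=6 j=7: A[i]=27<=B[j]=27 take 27, i++
i=7 j=7: A[i]=29>B[j]=27 take 27, j++
i=7 j=8: A[i]=29<=B[j]=29 take 29, i++
i=8 j=8: A[i]=31>B[j]=29 take 29, j++
i=8 j=9: A[i]=31<=B[j]=31 take 31, i++

i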